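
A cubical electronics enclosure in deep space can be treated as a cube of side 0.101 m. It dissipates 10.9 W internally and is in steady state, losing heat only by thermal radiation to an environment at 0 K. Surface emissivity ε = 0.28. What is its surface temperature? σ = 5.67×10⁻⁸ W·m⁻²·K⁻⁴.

Steady state: internal power = radiated power, P = εσA T⁴.
Radiating area A = 6L² = 0.06121 m².
T⁴ = P/(εσA) = 10.9/(0.28·5.67×10⁻⁸·0.06121) = 1.122×10¹⁰ K⁴.
T = (1.122×10¹⁰)^(1/4).

T ≈ 325 K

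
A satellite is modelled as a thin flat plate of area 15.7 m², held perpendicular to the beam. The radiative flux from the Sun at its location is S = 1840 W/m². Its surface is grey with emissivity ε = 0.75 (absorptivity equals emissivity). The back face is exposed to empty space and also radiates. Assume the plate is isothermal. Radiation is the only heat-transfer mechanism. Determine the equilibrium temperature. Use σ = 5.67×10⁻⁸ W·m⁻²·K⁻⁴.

T ≈ 357 K

At equilibrium, absorbed power = emitted power.
Absorbing cross-section = A = 15.70 m²; emitting surface = 2A = 31.40 m² (ratio 2).
εS·A_cross = εσ·A_surf·T⁴  ⇒  T⁴ = S/(2σ)   (ε cancels).
T⁴ = 1840/(2·5.67×10⁻⁸) = 1.623×10¹⁰ K⁴.
T = (1.623×10¹⁰)^(1/4).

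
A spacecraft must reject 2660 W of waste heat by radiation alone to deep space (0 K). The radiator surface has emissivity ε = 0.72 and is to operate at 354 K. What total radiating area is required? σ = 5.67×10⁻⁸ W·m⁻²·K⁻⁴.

A ≈ 4.15 m²

P = εσA T⁴ ⇒ A = P/(εσT⁴).
T⁴ = 1.570×10¹⁰ K⁴.
A = 2660/(0.72 × 5.67×10⁻⁸ × 1.570×10¹⁰).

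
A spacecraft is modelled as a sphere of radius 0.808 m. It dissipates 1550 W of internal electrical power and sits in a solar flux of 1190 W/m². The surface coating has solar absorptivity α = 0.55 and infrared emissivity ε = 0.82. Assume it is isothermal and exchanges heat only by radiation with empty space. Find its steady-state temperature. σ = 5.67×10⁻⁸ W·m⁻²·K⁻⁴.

At steady state, absorbed solar power + internal power = radiated power.
Absorbed: α·S·A_cross = 0.55·1190·2.051 = 1342 W (cross-section πr²).
Total input = 1342 + 1550 = 2892 W.
Radiated: εσ·A_surf·T⁴ with A_surf = 4πr² = 8.204 m².
T⁴ = 2892/(0.82·5.67×10⁻⁸·8.204) = 7.583×10⁹ K⁴.

T ≈ 295 K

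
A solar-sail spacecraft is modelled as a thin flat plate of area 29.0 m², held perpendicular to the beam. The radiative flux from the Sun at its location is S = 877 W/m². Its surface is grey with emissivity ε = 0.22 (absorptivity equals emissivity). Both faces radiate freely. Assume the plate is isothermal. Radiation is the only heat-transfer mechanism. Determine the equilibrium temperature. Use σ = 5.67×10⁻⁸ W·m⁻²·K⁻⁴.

T ≈ 297 K

At equilibrium, absorbed power = emitted power.
Absorbing cross-section = A = 29.00 m²; emitting surface = 2A = 58.00 m² (ratio 2).
εS·A_cross = εσ·A_surf·T⁴  ⇒  T⁴ = S/(2σ)   (ε cancels).
T⁴ = 877/(2·5.67×10⁻⁸) = 7.734×10⁹ K⁴.
T = (7.734×10⁹)^(1/4).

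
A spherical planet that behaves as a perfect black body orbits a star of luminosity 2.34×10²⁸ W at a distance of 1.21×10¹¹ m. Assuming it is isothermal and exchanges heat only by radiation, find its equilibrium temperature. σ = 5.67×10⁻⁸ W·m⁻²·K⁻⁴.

First find the stellar flux at distance d: S = L/(4πd²) = 2.34×10²⁸/(4π·(1.21×10¹¹)²) = 1.272×10⁵ W/m².
For an isothermal sphere, absorbed (1−a)S·πr² = emitted σ·4πr²·T⁴, so T⁴ = (1−a)S/(4σ).
T⁴ = 1.00·1.272×10⁵/(4·5.67×10⁻⁸) = 5.608×10¹¹ K⁴.

T ≈ 865 K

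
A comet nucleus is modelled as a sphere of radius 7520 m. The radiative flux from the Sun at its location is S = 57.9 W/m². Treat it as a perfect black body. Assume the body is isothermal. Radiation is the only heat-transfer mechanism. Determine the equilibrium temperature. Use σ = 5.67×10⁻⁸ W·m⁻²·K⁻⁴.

At equilibrium, absorbed power = emitted power.
Absorbing cross-section = πr² = 1.777×10⁸ m²; emitting surface = 4πr² = 7.106×10⁸ m² (ratio 4).
S·A_cross = εσ·A_surf·T⁴  ⇒  T⁴ = S/(4σ).
T⁴ = 1.00·57.9/(4·5.67×10⁻⁸) = 2.553×10⁸ K⁴.
T = (2.553×10⁸)^(1/4).

T ≈ 126 K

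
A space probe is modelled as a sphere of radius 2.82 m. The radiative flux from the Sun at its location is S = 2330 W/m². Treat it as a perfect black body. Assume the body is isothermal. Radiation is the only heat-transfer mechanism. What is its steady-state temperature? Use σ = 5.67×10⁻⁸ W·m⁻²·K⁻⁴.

At equilibrium, absorbed power = emitted power.
Absorbing cross-section = πr² = 24.98 m²; emitting surface = 4πr² = 99.93 m² (ratio 4).
S·A_cross = εσ·A_surf·T⁴  ⇒  T⁴ = S/(4σ).
T⁴ = 1.00·2330/(4·5.67×10⁻⁸) = 1.027×10¹⁰ K⁴.
T = (1.027×10¹⁰)^(1/4).

T ≈ 318 K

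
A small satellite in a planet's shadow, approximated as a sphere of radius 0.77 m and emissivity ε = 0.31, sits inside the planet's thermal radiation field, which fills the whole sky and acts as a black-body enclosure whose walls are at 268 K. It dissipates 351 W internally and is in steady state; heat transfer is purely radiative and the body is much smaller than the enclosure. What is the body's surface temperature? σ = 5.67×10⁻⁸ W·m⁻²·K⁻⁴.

For a small grey body in a large enclosure, net radiated power = εσA(T⁴ − T_w⁴).
Steady state: P = εσA(T⁴ − T_w⁴) with A = 4πr² = 7.451 m².
T⁴ = P/(εσA) + T_w⁴ = 351/(0.31·5.67×10⁻⁸·7.451) + (268)⁴
    = 2.680×10⁹ + 5.159×10⁹ = 7.839×10⁹ K⁴.

T ≈ 298 K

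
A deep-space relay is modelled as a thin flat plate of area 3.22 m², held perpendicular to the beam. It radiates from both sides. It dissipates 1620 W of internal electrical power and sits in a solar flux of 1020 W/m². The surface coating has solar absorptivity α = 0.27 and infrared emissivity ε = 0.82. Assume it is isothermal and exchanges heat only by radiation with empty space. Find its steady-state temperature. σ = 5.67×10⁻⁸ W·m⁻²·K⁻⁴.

T ≈ 302 K

At steady state, absorbed solar power + internal power = radiated power.
Absorbed: α·S·A_cross = 0.27·1020·3.220 = 886.8 W (cross-section A).
Total input = 886.8 + 1620 = 2507 W.
Radiated: εσ·A_surf·T⁴ with A_surf = 2A = 6.440 m².
T⁴ = 2507/(0.82·5.67×10⁻⁸·6.440) = 8.372×10⁹ K⁴.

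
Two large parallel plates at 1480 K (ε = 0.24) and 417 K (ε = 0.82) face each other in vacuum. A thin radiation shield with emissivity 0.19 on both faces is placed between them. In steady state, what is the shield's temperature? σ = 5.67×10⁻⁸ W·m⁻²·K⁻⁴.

In steady state the net flux on the hot side equals that on the cold side.
σ(T₁⁴−T_s⁴)/D₁ = σ(T_s⁴−T₂⁴)/D₂, with D₁ = 1/ε₁+1/ε_s−1 = 8.430, D₂ = 1/ε_s+1/ε₂−1 = 5.483.
Solve for T_s⁴: T_s⁴ = (D₂·T₁⁴ + D₁·T₂⁴)/(D₁+D₂) = 1.909×10¹² K⁴.

T_s ≈ 1180 K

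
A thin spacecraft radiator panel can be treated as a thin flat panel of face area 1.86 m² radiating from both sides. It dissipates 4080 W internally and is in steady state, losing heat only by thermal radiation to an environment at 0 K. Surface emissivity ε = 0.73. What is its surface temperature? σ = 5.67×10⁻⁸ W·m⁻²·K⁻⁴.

Steady state: internal power = radiated power, P = εσA T⁴.
Radiating area A = 2·1.86 = 3.720 m².
T⁴ = P/(εσA) = 4080/(0.73·5.67×10⁻⁸·3.720) = 2.650×10¹⁰ K⁴.
T = (2.650×10¹⁰)^(1/4).

T ≈ 403 K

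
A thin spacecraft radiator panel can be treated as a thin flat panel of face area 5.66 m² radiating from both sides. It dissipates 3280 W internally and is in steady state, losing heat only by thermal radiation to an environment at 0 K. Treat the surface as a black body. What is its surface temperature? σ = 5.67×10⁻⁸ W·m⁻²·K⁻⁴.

T ≈ 267 K

Steady state: internal power = radiated power, P = εσA T⁴.
Radiating area A = 2·5.66 = 11.32 m².
T⁴ = P/(εσA) = 3280/(1.0·5.67×10⁻⁸·11.32) = 5.110×10⁹ K⁴.
T = (5.110×10⁹)^(1/4).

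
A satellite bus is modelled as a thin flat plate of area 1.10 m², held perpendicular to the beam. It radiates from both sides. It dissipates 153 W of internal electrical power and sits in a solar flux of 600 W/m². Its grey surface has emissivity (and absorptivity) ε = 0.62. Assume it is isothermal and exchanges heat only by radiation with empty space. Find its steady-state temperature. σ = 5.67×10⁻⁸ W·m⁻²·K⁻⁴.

T ≈ 292 K

At steady state, absorbed solar power + internal power = radiated power.
Absorbed: α·S·A_cross = 0.62·600·1.100 = 409.2 W (cross-section A).
Total input = 409.2 + 153 = 562.2 W.
Radiated: εσ·A_surf·T⁴ with A_surf = 2A = 2.200 m².
T⁴ = 562.2/(0.62·5.67×10⁻⁸·2.200) = 7.269×10⁹ K⁴.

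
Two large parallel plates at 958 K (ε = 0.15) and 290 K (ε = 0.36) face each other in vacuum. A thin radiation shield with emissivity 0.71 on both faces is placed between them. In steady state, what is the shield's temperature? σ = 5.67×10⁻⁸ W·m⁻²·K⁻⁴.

In steady state the net flux on the hot side equals that on the cold side.
σ(T₁⁴−T_s⁴)/D₁ = σ(T_s⁴−T₂⁴)/D₂, with D₁ = 1/ε₁+1/ε_s−1 = 7.075, D₂ = 1/ε_s+1/ε₂−1 = 3.186.
Solve for T_s⁴: T_s⁴ = (D₂·T₁⁴ + D₁·T₂⁴)/(D₁+D₂) = 2.664×10¹¹ K⁴.

T_s ≈ 718 K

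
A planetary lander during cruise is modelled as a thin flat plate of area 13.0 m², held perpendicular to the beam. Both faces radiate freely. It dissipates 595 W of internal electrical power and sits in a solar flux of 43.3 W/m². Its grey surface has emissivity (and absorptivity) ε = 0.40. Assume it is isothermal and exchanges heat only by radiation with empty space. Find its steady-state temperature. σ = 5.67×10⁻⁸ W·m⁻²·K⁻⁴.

At steady state, absorbed solar power + internal power = radiated power.
Absorbed: α·S·A_cross = 0.40·43.3·13.00 = 225.2 W (cross-section A).
Total input = 225.2 + 595 = 820.2 W.
Radiated: εσ·A_surf·T⁴ with A_surf = 2A = 26.00 m².
T⁴ = 820.2/(0.40·5.67×10⁻⁸·26.00) = 1.391×10⁹ K⁴.

T ≈ 193 K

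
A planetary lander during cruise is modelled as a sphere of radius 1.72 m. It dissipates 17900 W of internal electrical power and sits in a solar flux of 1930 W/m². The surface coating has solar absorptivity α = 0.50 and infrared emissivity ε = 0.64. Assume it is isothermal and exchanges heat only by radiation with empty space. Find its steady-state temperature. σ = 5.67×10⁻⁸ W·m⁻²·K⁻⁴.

At steady state, absorbed solar power + internal power = radiated power.
Absorbed: α·S·A_cross = 0.50·1930·9.294 = 8969 W (cross-section πr²).
Total input = 8969 + 17900 = 26870 W.
Radiated: εσ·A_surf·T⁴ with A_surf = 4πr² = 37.18 m².
T⁴ = 26870/(0.64·5.67×10⁻⁸·37.18) = 1.992×10¹⁰ K⁴.

T ≈ 376 K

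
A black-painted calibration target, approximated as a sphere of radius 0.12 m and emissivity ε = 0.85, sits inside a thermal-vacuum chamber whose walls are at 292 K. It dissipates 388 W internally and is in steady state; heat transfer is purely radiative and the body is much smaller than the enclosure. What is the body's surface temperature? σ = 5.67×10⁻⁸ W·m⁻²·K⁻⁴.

For a small grey body in a large enclosure, net radiated power = εσA(T⁴ − T_w⁴).
Steady state: P = εσA(T⁴ − T_w⁴) with A = 4πr² = 0.1810 m².
T⁴ = P/(εσA) + T_w⁴ = 388/(0.85·5.67×10⁻⁸·0.1810) + (292)⁴
    = 4.449×10¹⁰ + 7.270×10⁹ = 5.176×10¹⁰ K⁴.

T ≈ 477 K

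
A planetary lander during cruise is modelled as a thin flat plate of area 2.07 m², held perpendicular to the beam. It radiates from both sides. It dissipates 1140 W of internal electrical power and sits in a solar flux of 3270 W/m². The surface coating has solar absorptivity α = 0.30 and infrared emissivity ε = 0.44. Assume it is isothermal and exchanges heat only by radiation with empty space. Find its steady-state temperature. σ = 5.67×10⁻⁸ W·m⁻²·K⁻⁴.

At steady state, absorbed solar power + internal power = radiated power.
Absorbed: α·S·A_cross = 0.30·3270·2.070 = 2031 W (cross-section A).
Total input = 2031 + 1140 = 3171 W.
Radiated: εσ·A_surf·T⁴ with A_surf = 2A = 4.140 m².
T⁴ = 3171/(0.44·5.67×10⁻⁸·4.140) = 3.070×10¹⁰ K⁴.

T ≈ 419 K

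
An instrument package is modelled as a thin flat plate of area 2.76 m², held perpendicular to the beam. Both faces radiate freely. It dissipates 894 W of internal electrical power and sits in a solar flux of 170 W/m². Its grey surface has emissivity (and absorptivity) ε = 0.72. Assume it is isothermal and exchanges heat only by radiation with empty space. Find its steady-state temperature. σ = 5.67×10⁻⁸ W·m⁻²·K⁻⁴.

At steady state, absorbed solar power + internal power = radiated power.
Absorbed: α·S·A_cross = 0.72·170·2.760 = 337.8 W (cross-section A).
Total input = 337.8 + 894 = 1232 W.
Radiated: εσ·A_surf·T⁴ with A_surf = 2A = 5.520 m².
T⁴ = 1232/(0.72·5.67×10⁻⁸·5.520) = 5.466×10⁹ K⁴.

T ≈ 272 K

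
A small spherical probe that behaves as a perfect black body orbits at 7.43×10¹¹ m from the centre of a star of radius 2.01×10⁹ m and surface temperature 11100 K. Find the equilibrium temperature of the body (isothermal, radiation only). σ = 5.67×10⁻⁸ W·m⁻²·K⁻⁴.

T ≈ 408 K

The star's surface emits σT_*⁴; at distance d the flux is S = σT_*⁴(R_*/d)².
S = 5.67×10⁻⁸·(11100)⁴·(2.01×10⁹/7.43×10¹¹)² = 6299 W/m².
For an isothermal sphere T⁴ = (1−a)S/(4σ) = 2.777×10¹⁰ K⁴.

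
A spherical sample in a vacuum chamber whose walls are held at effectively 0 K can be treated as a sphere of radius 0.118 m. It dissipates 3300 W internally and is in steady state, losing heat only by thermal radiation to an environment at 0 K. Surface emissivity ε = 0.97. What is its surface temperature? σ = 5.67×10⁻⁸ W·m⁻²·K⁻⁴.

T ≈ 765 K

Steady state: internal power = radiated power, P = εσA T⁴.
Radiating area A = 4πr² = 0.1750 m².
T⁴ = P/(εσA) = 3300/(0.97·5.67×10⁻⁸·0.1750) = 3.429×10¹¹ K⁴.
T = (3.429×10¹¹)^(1/4).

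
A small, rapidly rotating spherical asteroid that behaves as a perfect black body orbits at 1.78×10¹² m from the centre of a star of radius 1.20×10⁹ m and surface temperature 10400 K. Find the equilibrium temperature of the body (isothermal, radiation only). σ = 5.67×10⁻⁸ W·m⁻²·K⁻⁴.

The star's surface emits σT_*⁴; at distance d the flux is S = σT_*⁴(R_*/d)².
S = 5.67×10⁻⁸·(10400)⁴·(1.20×10⁹/1.78×10¹²)² = 301.5 W/m².
For an isothermal sphere T⁴ = (1−a)S/(4σ) = 1.329×10⁹ K⁴.

T ≈ 191 K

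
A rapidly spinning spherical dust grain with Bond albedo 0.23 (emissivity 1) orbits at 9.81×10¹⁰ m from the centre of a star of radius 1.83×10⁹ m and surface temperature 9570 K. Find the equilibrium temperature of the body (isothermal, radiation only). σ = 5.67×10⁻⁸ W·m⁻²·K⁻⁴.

T ≈ 866 K

The star's surface emits σT_*⁴; at distance d the flux is S = σT_*⁴(R_*/d)².
S = 5.67×10⁻⁸·(9570)⁴·(1.83×10⁹/9.81×10¹⁰)² = 1.655×10⁵ W/m².
For an isothermal sphere T⁴ = (1−a)S/(4σ) = 5.619×10¹¹ K⁴.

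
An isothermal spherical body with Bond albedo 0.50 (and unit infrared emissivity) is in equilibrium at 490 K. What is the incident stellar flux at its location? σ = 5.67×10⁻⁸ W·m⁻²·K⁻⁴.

(1−a)S·πr² = σ·4πr²·T⁴ ⇒ S = 4σT⁴/(1−a).
S = 4·5.67×10⁻⁸·5.765×10¹⁰/0.500.

S ≈ 26100 W/m²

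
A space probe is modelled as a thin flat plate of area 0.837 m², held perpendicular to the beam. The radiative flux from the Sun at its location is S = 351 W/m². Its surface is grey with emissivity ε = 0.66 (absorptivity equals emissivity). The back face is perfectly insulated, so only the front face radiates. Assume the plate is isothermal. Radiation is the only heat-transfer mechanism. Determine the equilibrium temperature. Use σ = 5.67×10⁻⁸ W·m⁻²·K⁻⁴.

At equilibrium, absorbed power = emitted power.
Absorbing cross-section = A = 0.8370 m²; emitting surface = A = 0.8370 m² (ratio 1).
εS·A_cross = εσ·A_surf·T⁴  ⇒  T⁴ = S/(1σ)   (ε cancels).
T⁴ = 351/(1·5.67×10⁻⁸) = 6.190×10⁹ K⁴.
T = (6.190×10⁹)^(1/4).

T ≈ 280 K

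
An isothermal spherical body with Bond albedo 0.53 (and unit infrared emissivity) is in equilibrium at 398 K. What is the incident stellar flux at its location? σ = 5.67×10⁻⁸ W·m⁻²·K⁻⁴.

S ≈ 12100 W/m²

(1−a)S·πr² = σ·4πr²·T⁴ ⇒ S = 4σT⁴/(1−a).
S = 4·5.67×10⁻⁸·2.509×10¹⁰/0.470.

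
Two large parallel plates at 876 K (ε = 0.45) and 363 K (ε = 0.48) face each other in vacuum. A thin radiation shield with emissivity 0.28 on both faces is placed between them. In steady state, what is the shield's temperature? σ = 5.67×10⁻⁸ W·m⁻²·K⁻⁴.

T_s ≈ 739 K

In steady state the net flux on the hot side equals that on the cold side.
σ(T₁⁴−T_s⁴)/D₁ = σ(T_s⁴−T₂⁴)/D₂, with D₁ = 1/ε₁+1/ε_s−1 = 4.794, D₂ = 1/ε_s+1/ε₂−1 = 4.655.
Solve for T_s⁴: T_s⁴ = (D₂·T₁⁴ + D₁·T₂⁴)/(D₁+D₂) = 2.989×10¹¹ K⁴.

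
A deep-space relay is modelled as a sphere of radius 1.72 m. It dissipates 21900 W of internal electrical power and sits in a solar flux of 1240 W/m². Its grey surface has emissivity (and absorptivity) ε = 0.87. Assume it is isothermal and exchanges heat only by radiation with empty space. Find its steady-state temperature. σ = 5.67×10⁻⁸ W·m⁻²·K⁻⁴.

T ≈ 363 K

At steady state, absorbed solar power + internal power = radiated power.
Absorbed: α·S·A_cross = 0.87·1240·9.294 = 10030 W (cross-section πr²).
Total input = 10030 + 21900 = 31930 W.
Radiated: εσ·A_surf·T⁴ with A_surf = 4πr² = 37.18 m².
T⁴ = 31930/(0.87·5.67×10⁻⁸·37.18) = 1.741×10¹⁰ K⁴.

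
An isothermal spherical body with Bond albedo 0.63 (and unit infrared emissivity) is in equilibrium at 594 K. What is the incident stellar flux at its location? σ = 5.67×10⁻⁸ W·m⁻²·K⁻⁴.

(1−a)S·πr² = σ·4πr²·T⁴ ⇒ S = 4σT⁴/(1−a).
S = 4·5.67×10⁻⁸·1.245×10¹¹/0.370.

S ≈ 76300 W/m²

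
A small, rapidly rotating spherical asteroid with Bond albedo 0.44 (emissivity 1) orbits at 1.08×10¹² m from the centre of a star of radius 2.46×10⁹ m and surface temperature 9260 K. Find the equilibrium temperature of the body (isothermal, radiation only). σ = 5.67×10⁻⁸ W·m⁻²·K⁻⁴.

T ≈ 270 K

The star's surface emits σT_*⁴; at distance d the flux is S = σT_*⁴(R_*/d)².
S = 5.67×10⁻⁸·(9260)⁴·(2.46×10⁹/1.08×10¹²)² = 2163 W/m².
For an isothermal sphere T⁴ = (1−a)S/(4σ) = 5.341×10⁹ K⁴.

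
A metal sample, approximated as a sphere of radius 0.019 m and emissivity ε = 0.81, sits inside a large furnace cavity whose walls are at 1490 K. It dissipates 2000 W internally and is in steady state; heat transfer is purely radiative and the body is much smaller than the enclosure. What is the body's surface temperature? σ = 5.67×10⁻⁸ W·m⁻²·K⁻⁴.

T ≈ 1950 K

For a small grey body in a large enclosure, net radiated power = εσA(T⁴ − T_w⁴).
Steady state: P = εσA(T⁴ − T_w⁴) with A = 4πr² = 0.004536 m².
T⁴ = P/(εσA) + T_w⁴ = 2000/(0.81·5.67×10⁻⁸·0.004536) + (1490)⁴
    = 9.599×10¹² + 4.929×10¹² = 1.453×10¹³ K⁴.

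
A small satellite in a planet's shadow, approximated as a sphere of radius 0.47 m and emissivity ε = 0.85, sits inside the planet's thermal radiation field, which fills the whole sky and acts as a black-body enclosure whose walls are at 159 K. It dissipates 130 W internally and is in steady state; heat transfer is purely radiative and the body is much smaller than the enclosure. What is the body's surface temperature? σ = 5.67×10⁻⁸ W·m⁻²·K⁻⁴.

For a small grey body in a large enclosure, net radiated power = εσA(T⁴ − T_w⁴).
Steady state: P = εσA(T⁴ − T_w⁴) with A = 4πr² = 2.776 m².
T⁴ = P/(εσA) + T_w⁴ = 130/(0.85·5.67×10⁻⁸·2.776) + (159)⁴
    = 9.717×10⁸ + 6.391×10⁸ = 1.611×10⁹ K⁴.

T ≈ 200 K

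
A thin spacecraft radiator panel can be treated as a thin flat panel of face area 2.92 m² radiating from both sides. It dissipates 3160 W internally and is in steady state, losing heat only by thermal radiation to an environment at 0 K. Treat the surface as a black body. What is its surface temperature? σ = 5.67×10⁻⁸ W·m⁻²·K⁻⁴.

T ≈ 313 K

Steady state: internal power = radiated power, P = εσA T⁴.
Radiating area A = 2·2.92 = 5.840 m².
T⁴ = P/(εσA) = 3160/(1.0·5.67×10⁻⁸·5.840) = 9.543×10⁹ K⁴.
T = (9.543×10⁹)^(1/4).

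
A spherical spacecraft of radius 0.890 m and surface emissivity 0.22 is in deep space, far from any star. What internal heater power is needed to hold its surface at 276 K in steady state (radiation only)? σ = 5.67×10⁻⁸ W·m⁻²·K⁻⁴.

P = εσ·4πr²·T⁴.
4πr² = 9.954 m²; T⁴ = 5.803×10⁹ K⁴.
P = 0.22·5.67×10⁻⁸·9.954·5.803×10⁹.

P ≈ 720 W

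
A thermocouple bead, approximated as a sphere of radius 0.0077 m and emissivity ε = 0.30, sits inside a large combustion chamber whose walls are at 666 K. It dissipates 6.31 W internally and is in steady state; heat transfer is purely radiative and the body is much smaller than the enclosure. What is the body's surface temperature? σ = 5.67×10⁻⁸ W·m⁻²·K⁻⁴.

For a small grey body in a large enclosure, net radiated power = εσA(T⁴ − T_w⁴).
Steady state: P = εσA(T⁴ − T_w⁴) with A = 4πr² = 7.451×10⁻⁴ m².
T⁴ = P/(εσA) + T_w⁴ = 6.31/(0.30·5.67×10⁻⁸·7.451×10⁻⁴) + (666)⁴
    = 4.979×10¹¹ + 1.967×10¹¹ = 6.946×10¹¹ K⁴.

T ≈ 913 K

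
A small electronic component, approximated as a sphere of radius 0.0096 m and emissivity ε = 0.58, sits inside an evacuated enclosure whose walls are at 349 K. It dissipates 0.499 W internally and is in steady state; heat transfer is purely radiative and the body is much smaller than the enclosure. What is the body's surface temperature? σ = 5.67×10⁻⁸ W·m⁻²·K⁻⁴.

T ≈ 409 K

For a small grey body in a large enclosure, net radiated power = εσA(T⁴ − T_w⁴).
Steady state: P = εσA(T⁴ − T_w⁴) with A = 4πr² = 0.001158 m².
T⁴ = P/(εσA) + T_w⁴ = 0.499/(0.58·5.67×10⁻⁸·0.001158) + (349)⁴
    = 1.310×10¹⁰ + 1.484×10¹⁰ = 2.794×10¹⁰ K⁴.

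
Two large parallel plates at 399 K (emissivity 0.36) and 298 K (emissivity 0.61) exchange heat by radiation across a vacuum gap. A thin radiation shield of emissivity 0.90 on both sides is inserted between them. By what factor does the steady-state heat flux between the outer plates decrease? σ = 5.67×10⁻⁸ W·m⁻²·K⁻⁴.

factor ≈ 1.36

Without shield: q₀ = σΔ(T⁴)/(1/ε₁+1/ε₂−1) with denominator 3.417.
With shield the two gaps are in series; the resistances add: (1/ε₁+1/ε_s−1)+(1/ε_s+1/ε₂−1) = 2.889+1.750 = 4.639.
Heat-flux ratio q₀/q = 4.639/3.417.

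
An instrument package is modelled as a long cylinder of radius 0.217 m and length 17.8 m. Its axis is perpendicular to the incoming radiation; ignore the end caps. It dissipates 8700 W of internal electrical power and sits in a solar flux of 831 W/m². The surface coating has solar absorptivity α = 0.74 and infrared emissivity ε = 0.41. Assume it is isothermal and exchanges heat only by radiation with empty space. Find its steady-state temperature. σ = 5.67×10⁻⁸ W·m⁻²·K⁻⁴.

T ≈ 393 K

At steady state, absorbed solar power + internal power = radiated power.
Absorbed: α·S·A_cross = 0.74·831·7.725 = 4751 W (cross-section 2rL).
Total input = 4751 + 8700 = 13450 W.
Radiated: εσ·A_surf·T⁴ with A_surf = 2πrL = 24.27 m².
T⁴ = 13450/(0.41·5.67×10⁻⁸·24.27) = 2.384×10¹⁰ K⁴.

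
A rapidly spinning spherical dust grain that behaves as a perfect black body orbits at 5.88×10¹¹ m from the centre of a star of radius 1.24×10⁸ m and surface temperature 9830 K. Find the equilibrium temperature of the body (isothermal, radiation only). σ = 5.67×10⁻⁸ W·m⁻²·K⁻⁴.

The star's surface emits σT_*⁴; at distance d the flux is S = σT_*⁴(R_*/d)².
S = 5.67×10⁻⁸·(9830)⁴·(1.24×10⁸/5.88×10¹¹)² = 23.54 W/m².
For an isothermal sphere T⁴ = (1−a)S/(4σ) = 1.038×10⁸ K⁴.

T ≈ 101 K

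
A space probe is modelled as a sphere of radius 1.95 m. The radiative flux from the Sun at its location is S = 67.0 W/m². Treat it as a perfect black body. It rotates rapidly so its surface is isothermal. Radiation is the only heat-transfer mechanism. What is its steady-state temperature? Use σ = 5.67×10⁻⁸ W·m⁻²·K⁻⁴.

At equilibrium, absorbed power = emitted power.
Absorbing cross-section = πr² = 11.95 m²; emitting surface = 4πr² = 47.78 m² (ratio 4).
S·A_cross = εσ·A_surf·T⁴  ⇒  T⁴ = S/(4σ).
T⁴ = 1.00·67.0/(4·5.67×10⁻⁸) = 2.954×10⁸ K⁴.
T = (2.954×10⁸)^(1/4).

T ≈ 131 K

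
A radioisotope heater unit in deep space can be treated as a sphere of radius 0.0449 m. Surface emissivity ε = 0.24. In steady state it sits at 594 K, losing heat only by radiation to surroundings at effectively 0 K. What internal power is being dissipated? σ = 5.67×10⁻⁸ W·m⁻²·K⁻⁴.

Steady state: P = εσA T⁴.
A = 4πr² = 0.02533 m²; T⁴ = (594)⁴ = 1.245×10¹¹ K⁴.
P = 0.24 × 5.67×10⁻⁸ × 0.02533 × 1.245×10¹¹.

P ≈ 42.9 W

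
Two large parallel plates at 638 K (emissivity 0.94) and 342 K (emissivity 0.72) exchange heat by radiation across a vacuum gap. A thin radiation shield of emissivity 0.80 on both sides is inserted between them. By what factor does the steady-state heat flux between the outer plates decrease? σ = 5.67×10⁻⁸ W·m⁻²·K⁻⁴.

Without shield: q₀ = σΔ(T⁴)/(1/ε₁+1/ε₂−1) with denominator 1.453.
With shield the two gaps are in series; the resistances add: (1/ε₁+1/ε_s−1)+(1/ε_s+1/ε₂−1) = 1.314+1.639 = 2.953.
Heat-flux ratio q₀/q = 2.953/1.453.

factor ≈ 2.03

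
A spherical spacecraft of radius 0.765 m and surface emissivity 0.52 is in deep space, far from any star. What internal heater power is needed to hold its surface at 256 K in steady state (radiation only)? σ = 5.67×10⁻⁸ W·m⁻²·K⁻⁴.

P ≈ 931 W

P = εσ·4πr²·T⁴.
4πr² = 7.354 m²; T⁴ = 4.295×10⁹ K⁴.
P = 0.52·5.67×10⁻⁸·7.354·4.295×10⁹.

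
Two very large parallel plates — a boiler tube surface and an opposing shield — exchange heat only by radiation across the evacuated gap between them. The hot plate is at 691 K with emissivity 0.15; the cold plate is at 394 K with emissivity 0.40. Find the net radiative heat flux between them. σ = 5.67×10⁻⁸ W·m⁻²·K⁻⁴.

For two infinite grey parallel plates, q = σ(T₁⁴ − T₂⁴)/(1/ε₁ + 1/ε₂ − 1).
T₁⁴ − T₂⁴ = 2.280×10¹¹ − 2.410×10¹⁰ = 2.039×10¹¹ K⁴.
1/ε₁ + 1/ε₂ − 1 = 6.667 + 2.500 − 1 = 8.167.
q = 5.67×10⁻⁸ × 2.039×10¹¹ / 8.167.

q ≈ 1420 W/m²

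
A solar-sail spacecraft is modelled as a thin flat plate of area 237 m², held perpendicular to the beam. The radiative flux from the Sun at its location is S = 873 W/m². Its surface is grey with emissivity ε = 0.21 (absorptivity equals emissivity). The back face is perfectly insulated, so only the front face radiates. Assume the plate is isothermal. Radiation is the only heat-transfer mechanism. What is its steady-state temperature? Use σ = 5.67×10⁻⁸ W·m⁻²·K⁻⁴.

T ≈ 352 K

At equilibrium, absorbed power = emitted power.
Absorbing cross-section = A = 237.0 m²; emitting surface = A = 237.0 m² (ratio 1).
εS·A_cross = εσ·A_surf·T⁴  ⇒  T⁴ = S/(1σ)   (ε cancels).
T⁴ = 873/(1·5.67×10⁻⁸) = 1.540×10¹⁰ K⁴.
T = (1.540×10¹⁰)^(1/4).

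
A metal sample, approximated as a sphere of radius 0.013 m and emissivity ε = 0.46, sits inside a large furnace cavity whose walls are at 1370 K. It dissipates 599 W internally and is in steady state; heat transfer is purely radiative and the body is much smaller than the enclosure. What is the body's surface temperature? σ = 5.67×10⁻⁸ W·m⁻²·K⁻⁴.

T ≈ 1950 K

For a small grey body in a large enclosure, net radiated power = εσA(T⁴ − T_w⁴).
Steady state: P = εσA(T⁴ − T_w⁴) with A = 4πr² = 0.002124 m².
T⁴ = P/(εσA) + T_w⁴ = 599/(0.46·5.67×10⁻⁸·0.002124) + (1370)⁴
    = 1.081×10¹³ + 3.523×10¹² = 1.434×10¹³ K⁴.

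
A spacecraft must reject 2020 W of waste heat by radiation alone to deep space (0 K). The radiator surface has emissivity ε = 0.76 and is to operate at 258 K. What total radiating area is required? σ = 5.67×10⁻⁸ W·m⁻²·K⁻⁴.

P = εσA T⁴ ⇒ A = P/(εσT⁴).
T⁴ = 4.431×10⁹ K⁴.
A = 2020/(0.76 × 5.67×10⁻⁸ × 4.431×10⁹).

A ≈ 10.6 m²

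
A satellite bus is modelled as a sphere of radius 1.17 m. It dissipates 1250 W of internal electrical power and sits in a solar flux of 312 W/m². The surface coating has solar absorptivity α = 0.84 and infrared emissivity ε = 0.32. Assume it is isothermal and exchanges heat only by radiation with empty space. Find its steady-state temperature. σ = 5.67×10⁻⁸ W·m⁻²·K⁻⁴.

At steady state, absorbed solar power + internal power = radiated power.
Absorbed: α·S·A_cross = 0.84·312·4.301 = 1127 W (cross-section πr²).
Total input = 1127 + 1250 = 2377 W.
Radiated: εσ·A_surf·T⁴ with A_surf = 4πr² = 17.20 m².
T⁴ = 2377/(0.32·5.67×10⁻⁸·17.20) = 7.616×10⁹ K⁴.

T ≈ 295 K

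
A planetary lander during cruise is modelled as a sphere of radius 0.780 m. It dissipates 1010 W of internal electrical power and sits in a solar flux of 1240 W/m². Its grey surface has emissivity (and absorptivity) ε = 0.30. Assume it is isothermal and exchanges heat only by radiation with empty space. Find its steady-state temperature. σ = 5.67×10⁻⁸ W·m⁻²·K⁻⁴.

T ≈ 339 K

At steady state, absorbed solar power + internal power = radiated power.
Absorbed: α·S·A_cross = 0.30·1240·1.911 = 711.0 W (cross-section πr²).
Total input = 711.0 + 1010 = 1721 W.
Radiated: εσ·A_surf·T⁴ with A_surf = 4πr² = 7.645 m².
T⁴ = 1721/(0.30·5.67×10⁻⁸·7.645) = 1.323×10¹⁰ K⁴.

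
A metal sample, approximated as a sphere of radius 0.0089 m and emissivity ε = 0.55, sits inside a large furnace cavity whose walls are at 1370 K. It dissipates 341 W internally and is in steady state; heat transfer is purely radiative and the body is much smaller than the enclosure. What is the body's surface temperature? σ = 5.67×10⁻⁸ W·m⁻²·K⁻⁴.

For a small grey body in a large enclosure, net radiated power = εσA(T⁴ − T_w⁴).
Steady state: P = εσA(T⁴ − T_w⁴) with A = 4πr² = 9.954×10⁻⁴ m².
T⁴ = P/(εσA) + T_w⁴ = 341/(0.55·5.67×10⁻⁸·9.954×10⁻⁴) + (1370)⁴
    = 1.099×10¹³ + 3.523×10¹² = 1.451×10¹³ K⁴.

T ≈ 1950 K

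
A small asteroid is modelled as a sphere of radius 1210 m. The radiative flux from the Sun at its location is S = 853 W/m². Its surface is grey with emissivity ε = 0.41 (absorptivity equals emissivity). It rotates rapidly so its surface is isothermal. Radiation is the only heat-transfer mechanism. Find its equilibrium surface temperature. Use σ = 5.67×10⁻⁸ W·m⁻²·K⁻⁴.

T ≈ 248 K

At equilibrium, absorbed power = emitted power.
Absorbing cross-section = πr² = 4.600×10⁶ m²; emitting surface = 4πr² = 1.840×10⁷ m² (ratio 4).
εS·A_cross = εσ·A_surf·T⁴  ⇒  T⁴ = S/(4σ)   (ε cancels).
T⁴ = 853/(4·5.67×10⁻⁸) = 3.761×10⁹ K⁴.
T = (3.761×10⁹)^(1/4).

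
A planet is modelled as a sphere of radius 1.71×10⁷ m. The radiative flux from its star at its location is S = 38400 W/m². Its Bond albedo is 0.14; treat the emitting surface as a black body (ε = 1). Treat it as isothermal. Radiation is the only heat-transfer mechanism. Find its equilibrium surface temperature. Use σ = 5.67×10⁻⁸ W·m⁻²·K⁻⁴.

T ≈ 618 K

At equilibrium, absorbed power = emitted power.
Absorbing cross-section = πr² = 9.186×10¹⁴ m²; emitting surface = 4πr² = 3.675×10¹⁵ m² (ratio 4).
(1−a)S·A_cross = εσ·A_surf·T⁴  ⇒  T⁴ = (1−a)S/(4σ).
T⁴ = 0.860·38400/(4·5.67×10⁻⁸) = 1.456×10¹¹ K⁴.
T = (1.456×10¹¹)^(1/4).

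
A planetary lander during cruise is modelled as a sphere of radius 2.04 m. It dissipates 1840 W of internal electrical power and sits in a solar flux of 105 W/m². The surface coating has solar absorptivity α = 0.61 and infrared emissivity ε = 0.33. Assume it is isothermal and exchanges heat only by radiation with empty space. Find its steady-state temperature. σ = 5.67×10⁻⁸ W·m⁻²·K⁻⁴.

T ≈ 229 K

At steady state, absorbed solar power + internal power = radiated power.
Absorbed: α·S·A_cross = 0.61·105·13.07 = 837.4 W (cross-section πr²).
Total input = 837.4 + 1840 = 2677 W.
Radiated: εσ·A_surf·T⁴ with A_surf = 4πr² = 52.30 m².
T⁴ = 2677/(0.33·5.67×10⁻⁸·52.30) = 2.736×10⁹ K⁴.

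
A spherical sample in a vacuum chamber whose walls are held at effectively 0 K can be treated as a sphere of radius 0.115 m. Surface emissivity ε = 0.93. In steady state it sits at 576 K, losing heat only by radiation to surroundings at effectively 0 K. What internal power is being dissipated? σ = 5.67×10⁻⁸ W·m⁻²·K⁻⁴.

P ≈ 965 W

Steady state: P = εσA T⁴.
A = 4πr² = 0.1662 m²; T⁴ = (576)⁴ = 1.101×10¹¹ K⁴.
P = 0.93 × 5.67×10⁻⁸ × 0.1662 × 1.101×10¹¹.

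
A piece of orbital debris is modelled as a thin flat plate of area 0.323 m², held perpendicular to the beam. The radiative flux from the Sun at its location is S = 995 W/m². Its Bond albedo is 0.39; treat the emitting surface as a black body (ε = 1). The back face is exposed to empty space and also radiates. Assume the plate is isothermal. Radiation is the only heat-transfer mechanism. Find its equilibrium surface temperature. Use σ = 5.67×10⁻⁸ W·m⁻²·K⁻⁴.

T ≈ 270 K

At equilibrium, absorbed power = emitted power.
Absorbing cross-section = A = 0.3230 m²; emitting surface = 2A = 0.6460 m² (ratio 2).
(1−a)S·A_cross = εσ·A_surf·T⁴  ⇒  T⁴ = (1−a)S/(2σ).
T⁴ = 0.610·995/(2·5.67×10⁻⁸) = 5.352×10⁹ K⁴.
T = (5.352×10⁹)^(1/4).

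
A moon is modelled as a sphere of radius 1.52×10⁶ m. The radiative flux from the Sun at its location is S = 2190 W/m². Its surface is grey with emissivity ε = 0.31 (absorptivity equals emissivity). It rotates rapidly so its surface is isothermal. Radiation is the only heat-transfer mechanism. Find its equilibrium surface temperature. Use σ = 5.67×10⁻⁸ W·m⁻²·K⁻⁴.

At equilibrium, absorbed power = emitted power.
Absorbing cross-section = πr² = 7.258×10¹² m²; emitting surface = 4πr² = 2.903×10¹³ m² (ratio 4).
εS·A_cross = εσ·A_surf·T⁴  ⇒  T⁴ = S/(4σ)   (ε cancels).
T⁴ = 2190/(4·5.67×10⁻⁸) = 9.656×10⁹ K⁴.
T = (9.656×10⁹)^(1/4).

T ≈ 313 K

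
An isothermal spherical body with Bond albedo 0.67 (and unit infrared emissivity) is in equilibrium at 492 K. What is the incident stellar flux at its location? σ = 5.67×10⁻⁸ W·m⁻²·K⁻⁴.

(1−a)S·πr² = σ·4πr²·T⁴ ⇒ S = 4σT⁴/(1−a).
S = 4·5.67×10⁻⁸·5.859×10¹⁰/0.330.

S ≈ 40300 W/m²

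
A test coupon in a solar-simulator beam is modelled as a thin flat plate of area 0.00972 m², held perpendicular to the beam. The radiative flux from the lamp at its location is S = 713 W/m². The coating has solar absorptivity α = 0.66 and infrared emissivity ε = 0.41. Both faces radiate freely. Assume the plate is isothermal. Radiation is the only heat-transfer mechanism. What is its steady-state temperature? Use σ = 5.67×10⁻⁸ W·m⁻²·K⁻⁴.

At equilibrium, absorbed power = emitted power.
Absorbing cross-section = A = 0.009720 m²; emitting surface = 2A = 0.01944 m² (ratio 2).
αS·A_cross = εσ·A_surf·T⁴  ⇒  T⁴ = αS/(ε·2σ).
T⁴ = 0.660·713/(0.41·2·5.67×10⁻⁸) = 1.012×10¹⁰ K⁴.
T = (1.012×10¹⁰)^(1/4).

T ≈ 317 K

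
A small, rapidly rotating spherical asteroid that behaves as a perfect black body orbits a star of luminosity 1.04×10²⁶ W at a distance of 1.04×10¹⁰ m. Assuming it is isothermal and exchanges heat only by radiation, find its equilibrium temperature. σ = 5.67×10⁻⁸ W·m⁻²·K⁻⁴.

T ≈ 762 K

First find the stellar flux at distance d: S = L/(4πd²) = 1.04×10²⁶/(4π·(1.04×10¹⁰)²) = 76520 W/m².
For an isothermal sphere, absorbed (1−a)S·πr² = emitted σ·4πr²·T⁴, so T⁴ = (1−a)S/(4σ).
T⁴ = 1.00·76520/(4·5.67×10⁻⁸) = 3.374×10¹¹ K⁴.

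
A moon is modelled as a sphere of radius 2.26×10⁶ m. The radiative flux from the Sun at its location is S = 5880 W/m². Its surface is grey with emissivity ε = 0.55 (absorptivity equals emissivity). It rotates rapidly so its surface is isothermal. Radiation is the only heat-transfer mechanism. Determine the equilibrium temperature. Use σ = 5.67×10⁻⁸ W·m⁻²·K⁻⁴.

T ≈ 401 K

At equilibrium, absorbed power = emitted power.
Absorbing cross-section = πr² = 1.605×10¹³ m²; emitting surface = 4πr² = 6.418×10¹³ m² (ratio 4).
εS·A_cross = εσ·A_surf·T⁴  ⇒  T⁴ = S/(4σ)   (ε cancels).
T⁴ = 5880/(4·5.67×10⁻⁸) = 2.593×10¹⁰ K⁴.
T = (2.593×10¹⁰)^(1/4).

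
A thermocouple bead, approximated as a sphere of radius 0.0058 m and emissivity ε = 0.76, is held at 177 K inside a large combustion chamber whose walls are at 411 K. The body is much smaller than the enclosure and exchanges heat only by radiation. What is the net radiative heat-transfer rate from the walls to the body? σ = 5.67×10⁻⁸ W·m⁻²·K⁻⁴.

For a small grey body in a large enclosure: P_net = εσA(T_body⁴ − T_wall⁴).
A = 4πr² = 4.227×10⁻⁴ m²; T_body⁴ − T_wall⁴ = 9.815×10⁸ − 2.853×10¹⁰ = -2.755×10¹⁰ K⁴.
|P_net| = 0.76·5.67×10⁻⁸·4.227×10⁻⁴·2.755×10¹⁰.

P_net ≈ 0.502 W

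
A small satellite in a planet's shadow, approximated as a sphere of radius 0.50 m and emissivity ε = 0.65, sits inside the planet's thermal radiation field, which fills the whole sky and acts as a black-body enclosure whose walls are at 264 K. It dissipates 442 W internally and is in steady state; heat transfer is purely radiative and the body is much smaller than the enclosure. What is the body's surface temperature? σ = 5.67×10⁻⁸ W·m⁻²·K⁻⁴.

T ≈ 305 K

For a small grey body in a large enclosure, net radiated power = εσA(T⁴ − T_w⁴).
Steady state: P = εσA(T⁴ − T_w⁴) with A = 4πr² = 3.142 m².
T⁴ = P/(εσA) + T_w⁴ = 442/(0.65·5.67×10⁻⁸·3.142) + (264)⁴
    = 3.817×10⁹ + 4.858×10⁹ = 8.675×10⁹ K⁴.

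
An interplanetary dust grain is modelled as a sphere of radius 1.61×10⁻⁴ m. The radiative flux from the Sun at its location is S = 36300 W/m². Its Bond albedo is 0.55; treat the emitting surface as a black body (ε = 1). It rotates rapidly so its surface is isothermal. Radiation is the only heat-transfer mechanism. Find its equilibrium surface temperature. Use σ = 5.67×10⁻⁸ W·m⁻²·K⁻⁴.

T ≈ 518 K

At equilibrium, absorbed power = emitted power.
Absorbing cross-section = πr² = 8.143×10⁻⁸ m²; emitting surface = 4πr² = 3.257×10⁻⁷ m² (ratio 4).
(1−a)S·A_cross = εσ·A_surf·T⁴  ⇒  T⁴ = (1−a)S/(4σ).
T⁴ = 0.450·36300/(4·5.67×10⁻⁸) = 7.202×10¹⁰ K⁴.
T = (7.202×10¹⁰)^(1/4).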